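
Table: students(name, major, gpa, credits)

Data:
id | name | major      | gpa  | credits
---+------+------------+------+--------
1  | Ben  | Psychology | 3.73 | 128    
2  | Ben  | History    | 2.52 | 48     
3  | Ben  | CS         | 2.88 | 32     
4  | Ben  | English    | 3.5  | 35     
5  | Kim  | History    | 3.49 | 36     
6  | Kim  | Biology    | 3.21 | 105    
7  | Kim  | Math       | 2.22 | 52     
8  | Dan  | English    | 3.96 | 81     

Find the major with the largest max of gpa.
SELECT major, MAX(gpa) as val
FROM students
GROUP BY major
ORDER BY val DESC
LIMIT 1

Result: English with max(gpa) = 3.96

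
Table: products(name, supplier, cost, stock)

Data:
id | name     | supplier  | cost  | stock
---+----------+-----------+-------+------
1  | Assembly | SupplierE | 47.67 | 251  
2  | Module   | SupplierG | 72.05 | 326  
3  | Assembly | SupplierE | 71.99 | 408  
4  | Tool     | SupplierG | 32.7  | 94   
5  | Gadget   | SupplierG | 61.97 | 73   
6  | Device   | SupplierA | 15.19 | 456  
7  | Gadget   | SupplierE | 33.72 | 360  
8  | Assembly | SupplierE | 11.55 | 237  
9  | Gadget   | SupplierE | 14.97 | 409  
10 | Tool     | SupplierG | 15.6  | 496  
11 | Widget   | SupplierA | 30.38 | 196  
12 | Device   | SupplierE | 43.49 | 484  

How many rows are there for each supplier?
SELECT supplier, COUNT(*) as count
FROM products
GROUP BY supplier

Result:
  SupplierA: 2
  SupplierE: 6
  SupplierG: 4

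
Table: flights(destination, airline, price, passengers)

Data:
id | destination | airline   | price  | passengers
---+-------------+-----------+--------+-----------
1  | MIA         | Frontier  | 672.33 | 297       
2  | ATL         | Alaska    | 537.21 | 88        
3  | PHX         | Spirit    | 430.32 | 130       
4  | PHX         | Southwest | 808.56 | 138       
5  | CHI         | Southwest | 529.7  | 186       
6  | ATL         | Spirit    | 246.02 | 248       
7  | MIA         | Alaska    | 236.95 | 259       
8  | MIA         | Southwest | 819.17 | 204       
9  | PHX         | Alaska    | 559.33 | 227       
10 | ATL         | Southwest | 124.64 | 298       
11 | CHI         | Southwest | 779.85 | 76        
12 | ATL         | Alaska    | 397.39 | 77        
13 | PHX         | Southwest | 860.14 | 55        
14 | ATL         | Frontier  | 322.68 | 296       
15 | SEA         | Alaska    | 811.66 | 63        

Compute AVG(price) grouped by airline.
SELECT airline, AVG(price) as result
FROM flights
GROUP BY airline

Result:
  Alaska: 508.51
  Frontier: 497.51
  Southwest: 653.68
  Spirit: 338.17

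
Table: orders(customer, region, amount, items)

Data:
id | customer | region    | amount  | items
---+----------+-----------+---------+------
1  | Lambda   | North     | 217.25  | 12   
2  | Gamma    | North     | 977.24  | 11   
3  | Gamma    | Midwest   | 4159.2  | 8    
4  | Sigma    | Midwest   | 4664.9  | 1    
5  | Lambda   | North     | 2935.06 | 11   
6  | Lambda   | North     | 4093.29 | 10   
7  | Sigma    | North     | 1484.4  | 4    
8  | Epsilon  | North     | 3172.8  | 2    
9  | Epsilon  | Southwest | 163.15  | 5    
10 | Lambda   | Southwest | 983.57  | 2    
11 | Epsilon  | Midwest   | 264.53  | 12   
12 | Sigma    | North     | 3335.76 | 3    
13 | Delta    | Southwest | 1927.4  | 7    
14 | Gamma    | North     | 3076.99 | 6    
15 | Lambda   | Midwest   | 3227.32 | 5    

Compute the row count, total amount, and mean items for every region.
SELECT region,
       COUNT(*) as cnt,
       SUM(amount) as total_amount,
       AVG(items) as avg_items
FROM orders
GROUP BY region

Result:
  Midwest: 4 records, 12315.95 total amount, 6.50 avg items
  North: 8 records, 19292.79 total amount, 7.38 avg items
  Southwest: 3 records, 3074.12 total amount, 4.67 avg items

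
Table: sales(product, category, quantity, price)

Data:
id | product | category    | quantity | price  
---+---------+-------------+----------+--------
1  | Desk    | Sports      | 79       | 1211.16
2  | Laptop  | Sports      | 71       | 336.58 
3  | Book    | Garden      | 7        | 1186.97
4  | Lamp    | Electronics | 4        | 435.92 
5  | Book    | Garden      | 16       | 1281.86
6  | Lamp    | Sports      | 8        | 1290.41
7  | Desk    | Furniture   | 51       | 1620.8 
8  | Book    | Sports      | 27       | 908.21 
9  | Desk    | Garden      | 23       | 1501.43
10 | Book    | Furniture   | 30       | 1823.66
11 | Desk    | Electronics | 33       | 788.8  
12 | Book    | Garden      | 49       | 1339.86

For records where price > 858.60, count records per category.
SELECT category, COUNT(*)
FROM sales
WHERE price > 858.60
GROUP BY category

Note: WHERE filters rows before grouping.

Result:
  Furniture: 2
  Garden: 4
  Sports: 3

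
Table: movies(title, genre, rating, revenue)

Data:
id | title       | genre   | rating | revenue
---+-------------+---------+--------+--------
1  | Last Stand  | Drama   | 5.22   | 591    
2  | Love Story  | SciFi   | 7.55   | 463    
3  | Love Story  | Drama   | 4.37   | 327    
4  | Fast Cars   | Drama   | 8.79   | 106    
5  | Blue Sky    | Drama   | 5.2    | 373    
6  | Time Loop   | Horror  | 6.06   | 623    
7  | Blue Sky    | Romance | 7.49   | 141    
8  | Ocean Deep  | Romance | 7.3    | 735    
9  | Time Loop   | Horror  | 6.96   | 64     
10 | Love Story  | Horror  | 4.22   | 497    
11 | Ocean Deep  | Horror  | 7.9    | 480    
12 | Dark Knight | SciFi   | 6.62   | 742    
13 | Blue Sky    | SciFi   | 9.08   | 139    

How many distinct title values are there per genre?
SELECT genre, COUNT(DISTINCT title)
FROM movies
GROUP BY genre

Result:
  Drama: 4 distinct
  Horror: 3 distinct
  Romance: 2 distinct
  SciFi: 3 distinct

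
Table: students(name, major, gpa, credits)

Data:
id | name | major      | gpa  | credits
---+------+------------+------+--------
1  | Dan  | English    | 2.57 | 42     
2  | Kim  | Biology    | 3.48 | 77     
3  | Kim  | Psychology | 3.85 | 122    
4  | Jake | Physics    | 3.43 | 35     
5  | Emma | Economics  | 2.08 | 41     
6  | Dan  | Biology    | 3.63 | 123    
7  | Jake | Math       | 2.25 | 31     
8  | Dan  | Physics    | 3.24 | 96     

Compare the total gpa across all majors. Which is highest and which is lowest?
SELECT major, SUM(gpa)
FROM students
GROUP BY major
ORDER BY SUM(gpa)

All groups:
  Economics: 2.08
  Math: 2.25
  English: 2.57
  Psychology: 3.85
  Physics: 6.67
  Biology: 7.11

Highest: Biology (7.11)
Lowest: Economics (2.08)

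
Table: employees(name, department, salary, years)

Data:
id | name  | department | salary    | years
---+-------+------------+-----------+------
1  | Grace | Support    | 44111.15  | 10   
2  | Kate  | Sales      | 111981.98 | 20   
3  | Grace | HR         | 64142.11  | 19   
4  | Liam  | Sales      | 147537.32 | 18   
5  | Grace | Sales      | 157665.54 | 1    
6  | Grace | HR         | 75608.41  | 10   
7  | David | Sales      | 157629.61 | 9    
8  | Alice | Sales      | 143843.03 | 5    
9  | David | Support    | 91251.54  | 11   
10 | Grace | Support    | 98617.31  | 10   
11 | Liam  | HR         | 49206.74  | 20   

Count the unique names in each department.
SELECT department, COUNT(DISTINCT name)
FROM employees
GROUP BY department

Result:
  HR: 2 distinct
  Sales: 5 distinct
  Support: 2 distinct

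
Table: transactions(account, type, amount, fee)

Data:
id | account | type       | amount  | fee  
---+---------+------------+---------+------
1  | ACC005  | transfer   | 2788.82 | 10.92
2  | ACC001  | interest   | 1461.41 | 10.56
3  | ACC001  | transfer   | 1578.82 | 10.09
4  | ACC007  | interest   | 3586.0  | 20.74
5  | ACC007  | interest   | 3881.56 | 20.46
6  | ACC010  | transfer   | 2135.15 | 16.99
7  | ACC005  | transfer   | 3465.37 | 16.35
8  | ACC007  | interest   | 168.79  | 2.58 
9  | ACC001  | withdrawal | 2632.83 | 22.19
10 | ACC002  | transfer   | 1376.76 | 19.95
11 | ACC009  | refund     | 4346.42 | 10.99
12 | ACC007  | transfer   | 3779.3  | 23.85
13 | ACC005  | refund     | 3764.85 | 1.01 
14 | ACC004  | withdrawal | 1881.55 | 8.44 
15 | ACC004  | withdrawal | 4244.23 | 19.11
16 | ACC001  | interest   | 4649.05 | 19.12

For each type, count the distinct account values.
SELECT type, COUNT(DISTINCT account)
FROM transactions
GROUP BY type

Result:
  interest: 2 distinct
  refund: 2 distinct
  transfer: 5 distinct
  withdrawal: 2 distinct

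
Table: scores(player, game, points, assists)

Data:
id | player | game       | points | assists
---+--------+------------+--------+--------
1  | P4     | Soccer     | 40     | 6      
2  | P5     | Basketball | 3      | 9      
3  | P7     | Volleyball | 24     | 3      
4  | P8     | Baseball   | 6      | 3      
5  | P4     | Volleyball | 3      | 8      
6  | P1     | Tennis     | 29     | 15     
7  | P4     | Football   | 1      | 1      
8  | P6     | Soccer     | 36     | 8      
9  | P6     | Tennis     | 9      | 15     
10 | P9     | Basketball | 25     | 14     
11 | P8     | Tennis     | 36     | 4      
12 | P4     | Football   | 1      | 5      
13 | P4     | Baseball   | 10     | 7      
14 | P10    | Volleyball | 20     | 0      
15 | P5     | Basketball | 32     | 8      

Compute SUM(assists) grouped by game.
SELECT game, SUM(assists) as result
FROM scores
GROUP BY game

Result:
  Baseball: 10
  Basketball: 31
  Football: 6
  Soccer: 14
  Tennis: 34
  Volleyball: 11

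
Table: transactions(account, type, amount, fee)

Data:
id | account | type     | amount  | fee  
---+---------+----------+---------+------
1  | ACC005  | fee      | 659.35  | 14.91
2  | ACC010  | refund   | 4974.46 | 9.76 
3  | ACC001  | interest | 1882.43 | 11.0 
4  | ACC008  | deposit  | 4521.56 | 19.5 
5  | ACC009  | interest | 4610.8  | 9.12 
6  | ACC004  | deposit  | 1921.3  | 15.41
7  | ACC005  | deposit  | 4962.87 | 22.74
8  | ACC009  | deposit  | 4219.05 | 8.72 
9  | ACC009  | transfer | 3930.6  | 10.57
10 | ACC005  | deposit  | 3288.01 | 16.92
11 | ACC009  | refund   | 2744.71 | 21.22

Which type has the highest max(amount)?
SELECT type, MAX(amount) as val
FROM transactions
GROUP BY type
ORDER BY val DESC
LIMIT 1

Result: refund with max(amount) = 4974.46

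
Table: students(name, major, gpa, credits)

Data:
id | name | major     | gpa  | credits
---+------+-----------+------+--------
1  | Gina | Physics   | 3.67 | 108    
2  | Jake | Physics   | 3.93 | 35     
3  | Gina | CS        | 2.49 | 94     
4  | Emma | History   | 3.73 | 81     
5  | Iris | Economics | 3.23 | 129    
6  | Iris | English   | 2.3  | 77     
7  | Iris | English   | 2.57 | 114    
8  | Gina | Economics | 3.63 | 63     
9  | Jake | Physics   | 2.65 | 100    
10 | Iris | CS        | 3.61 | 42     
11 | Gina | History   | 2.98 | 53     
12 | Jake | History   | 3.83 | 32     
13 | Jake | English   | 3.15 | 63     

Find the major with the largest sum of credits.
SELECT major, SUM(credits) as val
FROM students
GROUP BY major
ORDER BY val DESC
LIMIT 1

Result: English with sum(credits) = 254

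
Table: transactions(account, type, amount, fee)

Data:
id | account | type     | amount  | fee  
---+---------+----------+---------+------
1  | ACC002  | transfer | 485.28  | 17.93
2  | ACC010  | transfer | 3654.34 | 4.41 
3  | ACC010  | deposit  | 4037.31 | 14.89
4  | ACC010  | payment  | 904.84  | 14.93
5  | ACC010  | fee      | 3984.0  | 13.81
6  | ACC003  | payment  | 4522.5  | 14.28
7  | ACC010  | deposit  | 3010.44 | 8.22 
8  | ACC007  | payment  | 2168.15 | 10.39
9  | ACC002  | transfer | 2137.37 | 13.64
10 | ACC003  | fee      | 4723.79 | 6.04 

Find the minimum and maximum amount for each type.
SELECT type, MIN(amount), MAX(amount)
FROM transactions
GROUP BY type

Result:
  deposit: min=3010.44, max=4037.31
  fee: min=3984.00, max=4723.79
  payment: min=904.84, max=4522.50
  transfer: min=485.28, max=3654.34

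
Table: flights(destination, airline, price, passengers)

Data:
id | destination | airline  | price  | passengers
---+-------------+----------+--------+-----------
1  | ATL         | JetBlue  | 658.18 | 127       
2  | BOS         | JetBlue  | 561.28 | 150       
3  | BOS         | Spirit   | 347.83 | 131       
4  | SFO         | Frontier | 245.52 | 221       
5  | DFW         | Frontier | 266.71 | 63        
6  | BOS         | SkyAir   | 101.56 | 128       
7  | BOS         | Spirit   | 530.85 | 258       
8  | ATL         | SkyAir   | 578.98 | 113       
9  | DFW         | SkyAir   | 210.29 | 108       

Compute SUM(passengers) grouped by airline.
SELECT airline, SUM(passengers) as result
FROM flights
GROUP BY airline

Result:
  Frontier: 284
  JetBlue: 277
  SkyAir: 349
  Spirit: 389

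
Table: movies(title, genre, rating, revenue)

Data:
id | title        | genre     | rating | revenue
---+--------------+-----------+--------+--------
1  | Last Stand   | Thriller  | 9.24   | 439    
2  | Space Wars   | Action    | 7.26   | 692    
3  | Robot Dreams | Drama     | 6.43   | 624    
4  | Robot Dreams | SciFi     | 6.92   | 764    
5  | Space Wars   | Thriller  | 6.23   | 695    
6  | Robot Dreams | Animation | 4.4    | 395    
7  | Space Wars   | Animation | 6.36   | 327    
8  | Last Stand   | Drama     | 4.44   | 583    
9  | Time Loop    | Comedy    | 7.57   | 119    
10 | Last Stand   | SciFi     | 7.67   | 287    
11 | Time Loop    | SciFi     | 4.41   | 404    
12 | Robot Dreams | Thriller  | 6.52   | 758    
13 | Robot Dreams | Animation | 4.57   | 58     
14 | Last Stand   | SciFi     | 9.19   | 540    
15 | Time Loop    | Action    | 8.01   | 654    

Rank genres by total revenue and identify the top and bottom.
SELECT genre, SUM(revenue)
FROM movies
GROUP BY genre
ORDER BY SUM(revenue)

All groups:
  Comedy: 119
  Animation: 780
  Drama: 1207
  Action: 1346
  Thriller: 1892
  SciFi: 1995

Highest: SciFi (1995)
Lowest: Comedy (119)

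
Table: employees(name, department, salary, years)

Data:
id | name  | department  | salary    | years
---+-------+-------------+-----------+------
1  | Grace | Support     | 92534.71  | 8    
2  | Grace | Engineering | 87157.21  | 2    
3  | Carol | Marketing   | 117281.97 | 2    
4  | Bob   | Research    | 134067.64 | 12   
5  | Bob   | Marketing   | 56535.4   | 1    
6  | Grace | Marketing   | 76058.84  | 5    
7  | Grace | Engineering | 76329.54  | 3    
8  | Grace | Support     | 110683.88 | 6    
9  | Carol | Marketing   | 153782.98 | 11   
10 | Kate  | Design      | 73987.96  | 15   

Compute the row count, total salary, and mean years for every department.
SELECT department,
       COUNT(*) as cnt,
       SUM(salary) as total_salary,
       AVG(years) as avg_years
FROM employees
GROUP BY department

Result:
  Design: 1 records, 73987.96 total salary, 15.00 avg years
  Engineering: 2 records, 163486.75 total salary, 2.50 avg years
  Marketing: 4 records, 403659.19 total salary, 4.75 avg years
  Research: 1 records, 134067.64 total salary, 12.00 avg years
  Support: 2 records, 203218.59 total salary, 7.00 avg years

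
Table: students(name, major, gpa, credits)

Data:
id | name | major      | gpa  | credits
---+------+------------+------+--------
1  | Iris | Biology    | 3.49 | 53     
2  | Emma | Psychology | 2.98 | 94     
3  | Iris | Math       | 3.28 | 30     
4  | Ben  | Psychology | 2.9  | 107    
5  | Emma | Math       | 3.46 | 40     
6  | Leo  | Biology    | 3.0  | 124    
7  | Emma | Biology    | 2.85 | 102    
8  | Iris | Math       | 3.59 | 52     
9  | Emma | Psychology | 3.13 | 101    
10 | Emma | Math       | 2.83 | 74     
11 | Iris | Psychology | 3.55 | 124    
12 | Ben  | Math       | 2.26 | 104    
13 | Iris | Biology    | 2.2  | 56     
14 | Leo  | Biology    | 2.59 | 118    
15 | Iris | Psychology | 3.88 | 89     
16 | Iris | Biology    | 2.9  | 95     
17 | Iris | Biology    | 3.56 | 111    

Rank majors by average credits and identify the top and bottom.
SELECT major, AVG(credits)
FROM students
GROUP BY major
ORDER BY AVG(credits)

All groups:
  Math: 60.00
  Biology: 94.14
  Psychology: 103.00

Highest: Psychology (103.00)
Lowest: Math (60.00)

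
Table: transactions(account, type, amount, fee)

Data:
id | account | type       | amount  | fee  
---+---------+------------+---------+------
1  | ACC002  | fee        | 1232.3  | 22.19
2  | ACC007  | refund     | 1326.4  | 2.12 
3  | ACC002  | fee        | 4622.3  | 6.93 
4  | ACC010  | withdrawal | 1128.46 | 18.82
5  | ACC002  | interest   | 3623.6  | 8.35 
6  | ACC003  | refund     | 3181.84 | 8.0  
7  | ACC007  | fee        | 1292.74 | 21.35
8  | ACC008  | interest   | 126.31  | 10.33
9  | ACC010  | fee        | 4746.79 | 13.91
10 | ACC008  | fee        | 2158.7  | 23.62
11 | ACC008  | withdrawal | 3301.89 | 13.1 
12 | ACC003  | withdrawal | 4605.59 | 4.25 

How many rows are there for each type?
SELECT type, COUNT(*) as count
FROM transactions
GROUP BY type

Result:
  fee: 5
  interest: 2
  refund: 2
  withdrawal: 3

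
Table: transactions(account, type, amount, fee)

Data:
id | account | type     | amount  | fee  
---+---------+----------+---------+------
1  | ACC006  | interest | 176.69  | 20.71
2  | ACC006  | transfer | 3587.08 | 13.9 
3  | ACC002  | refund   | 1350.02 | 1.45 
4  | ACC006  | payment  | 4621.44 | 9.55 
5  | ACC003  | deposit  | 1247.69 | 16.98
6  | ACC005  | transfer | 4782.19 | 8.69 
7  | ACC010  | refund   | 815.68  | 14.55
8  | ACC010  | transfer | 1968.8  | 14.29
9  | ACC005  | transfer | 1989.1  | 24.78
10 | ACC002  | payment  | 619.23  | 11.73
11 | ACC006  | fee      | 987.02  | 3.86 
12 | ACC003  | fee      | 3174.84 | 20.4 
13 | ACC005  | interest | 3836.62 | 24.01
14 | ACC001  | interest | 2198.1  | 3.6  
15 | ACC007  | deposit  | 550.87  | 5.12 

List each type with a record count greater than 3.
SELECT type, COUNT(*) as cnt
FROM transactions
GROUP BY type
HAVING COUNT(*) > 3

Result:
  transfer: 4

Note: HAVING filters groups after aggregation, WHERE filters rows before.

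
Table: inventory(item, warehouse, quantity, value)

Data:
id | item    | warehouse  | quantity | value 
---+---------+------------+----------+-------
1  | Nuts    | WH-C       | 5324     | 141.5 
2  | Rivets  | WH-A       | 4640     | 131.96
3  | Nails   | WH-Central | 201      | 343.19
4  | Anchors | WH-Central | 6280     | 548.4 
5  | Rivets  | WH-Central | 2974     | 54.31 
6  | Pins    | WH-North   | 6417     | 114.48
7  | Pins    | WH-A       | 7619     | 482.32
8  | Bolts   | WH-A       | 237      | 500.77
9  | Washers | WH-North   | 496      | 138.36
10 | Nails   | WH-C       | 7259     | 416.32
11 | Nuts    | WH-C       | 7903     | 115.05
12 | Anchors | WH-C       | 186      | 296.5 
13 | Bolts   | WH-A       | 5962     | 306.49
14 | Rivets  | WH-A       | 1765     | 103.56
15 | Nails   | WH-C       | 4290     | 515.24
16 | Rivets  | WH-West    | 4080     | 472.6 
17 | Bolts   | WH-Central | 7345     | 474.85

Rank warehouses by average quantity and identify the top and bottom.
SELECT warehouse, AVG(quantity)
FROM inventory
GROUP BY warehouse
ORDER BY AVG(quantity)

All groups:
  WH-North: 3456.50
  WH-A: 4044.60
  WH-West: 4080.00
  WH-Central: 4200.00
  WH-C: 4992.40

Highest: WH-C (4992.40)
Lowest: WH-North (3456.50)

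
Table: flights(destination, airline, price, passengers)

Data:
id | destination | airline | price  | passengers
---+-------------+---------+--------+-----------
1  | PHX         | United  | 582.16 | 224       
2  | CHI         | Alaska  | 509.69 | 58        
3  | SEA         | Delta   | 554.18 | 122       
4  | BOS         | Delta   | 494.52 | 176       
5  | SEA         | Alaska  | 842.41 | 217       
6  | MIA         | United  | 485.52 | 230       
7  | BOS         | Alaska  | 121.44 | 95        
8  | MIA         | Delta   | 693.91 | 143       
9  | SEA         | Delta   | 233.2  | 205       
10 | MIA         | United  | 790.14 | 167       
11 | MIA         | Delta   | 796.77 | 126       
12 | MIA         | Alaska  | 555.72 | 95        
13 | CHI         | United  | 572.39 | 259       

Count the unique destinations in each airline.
SELECT airline, COUNT(DISTINCT destination)
FROM flights
GROUP BY airline

Result:
  Alaska: 4 distinct
  Delta: 3 distinct
  United: 3 distinct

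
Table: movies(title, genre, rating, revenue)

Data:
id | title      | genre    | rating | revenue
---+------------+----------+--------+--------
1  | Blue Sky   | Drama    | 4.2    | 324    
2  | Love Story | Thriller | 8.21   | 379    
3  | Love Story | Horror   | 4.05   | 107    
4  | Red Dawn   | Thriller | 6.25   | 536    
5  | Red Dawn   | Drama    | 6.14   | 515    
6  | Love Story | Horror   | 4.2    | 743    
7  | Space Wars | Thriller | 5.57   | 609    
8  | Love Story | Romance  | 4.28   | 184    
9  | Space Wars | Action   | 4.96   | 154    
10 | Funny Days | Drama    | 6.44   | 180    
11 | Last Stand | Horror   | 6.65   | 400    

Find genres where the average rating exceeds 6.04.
SELECT genre, AVG(rating)
FROM movies
GROUP BY genre
HAVING AVG(rating) > 6.04

Result:
  Thriller: avg=6.68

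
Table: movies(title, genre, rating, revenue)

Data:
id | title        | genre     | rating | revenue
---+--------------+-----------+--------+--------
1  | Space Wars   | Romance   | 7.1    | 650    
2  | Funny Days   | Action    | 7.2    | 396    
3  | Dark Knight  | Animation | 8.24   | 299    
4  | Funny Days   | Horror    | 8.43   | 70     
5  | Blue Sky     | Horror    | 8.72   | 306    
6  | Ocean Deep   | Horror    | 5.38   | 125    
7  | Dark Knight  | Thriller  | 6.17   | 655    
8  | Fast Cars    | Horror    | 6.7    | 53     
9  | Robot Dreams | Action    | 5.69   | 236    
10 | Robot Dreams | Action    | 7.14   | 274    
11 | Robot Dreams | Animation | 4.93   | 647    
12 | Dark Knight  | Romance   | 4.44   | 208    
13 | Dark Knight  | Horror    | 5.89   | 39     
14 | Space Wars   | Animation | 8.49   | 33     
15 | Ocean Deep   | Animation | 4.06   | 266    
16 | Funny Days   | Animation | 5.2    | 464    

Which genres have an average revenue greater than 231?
SELECT genre, AVG(revenue)
FROM movies
GROUP BY genre
HAVING AVG(revenue) > 231

Result:
  Action: avg=302.00
  Animation: avg=341.80
  Romance: avg=429.00
  Thriller: avg=655.00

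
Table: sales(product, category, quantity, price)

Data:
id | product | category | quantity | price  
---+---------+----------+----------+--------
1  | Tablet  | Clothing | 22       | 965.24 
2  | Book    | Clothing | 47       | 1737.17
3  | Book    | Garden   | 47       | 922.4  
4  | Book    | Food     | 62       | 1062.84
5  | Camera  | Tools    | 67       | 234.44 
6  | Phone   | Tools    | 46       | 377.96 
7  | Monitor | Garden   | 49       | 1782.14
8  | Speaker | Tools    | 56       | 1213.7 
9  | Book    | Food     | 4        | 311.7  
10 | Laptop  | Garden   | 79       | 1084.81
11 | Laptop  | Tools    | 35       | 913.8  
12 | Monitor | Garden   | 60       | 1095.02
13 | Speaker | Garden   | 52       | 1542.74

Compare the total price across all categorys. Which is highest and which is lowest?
SELECT category, SUM(price)
FROM sales
GROUP BY category
ORDER BY SUM(price)

All groups:
  Food: 1374.54
  Clothing: 2702.41
  Tools: 2739.90
  Garden: 6427.11

Highest: Garden (6427.11)
Lowest: Food (1374.54)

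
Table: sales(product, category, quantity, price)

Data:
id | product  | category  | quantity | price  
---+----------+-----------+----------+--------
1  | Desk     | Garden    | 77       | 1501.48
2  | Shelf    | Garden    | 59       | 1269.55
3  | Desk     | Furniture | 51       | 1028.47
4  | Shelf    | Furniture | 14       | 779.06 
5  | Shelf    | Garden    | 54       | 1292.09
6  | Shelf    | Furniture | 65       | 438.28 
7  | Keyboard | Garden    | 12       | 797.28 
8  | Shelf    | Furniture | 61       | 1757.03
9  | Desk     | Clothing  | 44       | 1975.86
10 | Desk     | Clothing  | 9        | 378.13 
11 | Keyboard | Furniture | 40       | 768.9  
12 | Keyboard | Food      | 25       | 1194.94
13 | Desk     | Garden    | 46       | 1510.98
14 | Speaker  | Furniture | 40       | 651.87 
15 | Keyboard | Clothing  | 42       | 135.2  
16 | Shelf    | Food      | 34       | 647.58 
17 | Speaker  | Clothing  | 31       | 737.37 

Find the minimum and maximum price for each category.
SELECT category, MIN(price), MAX(price)
FROM sales
GROUP BY category

Result:
  Clothing: min=135.20, max=1975.86
  Food: min=647.58, max=1194.94
  Furniture: min=438.28, max=1757.03
  Garden: min=797.28, max=1510.98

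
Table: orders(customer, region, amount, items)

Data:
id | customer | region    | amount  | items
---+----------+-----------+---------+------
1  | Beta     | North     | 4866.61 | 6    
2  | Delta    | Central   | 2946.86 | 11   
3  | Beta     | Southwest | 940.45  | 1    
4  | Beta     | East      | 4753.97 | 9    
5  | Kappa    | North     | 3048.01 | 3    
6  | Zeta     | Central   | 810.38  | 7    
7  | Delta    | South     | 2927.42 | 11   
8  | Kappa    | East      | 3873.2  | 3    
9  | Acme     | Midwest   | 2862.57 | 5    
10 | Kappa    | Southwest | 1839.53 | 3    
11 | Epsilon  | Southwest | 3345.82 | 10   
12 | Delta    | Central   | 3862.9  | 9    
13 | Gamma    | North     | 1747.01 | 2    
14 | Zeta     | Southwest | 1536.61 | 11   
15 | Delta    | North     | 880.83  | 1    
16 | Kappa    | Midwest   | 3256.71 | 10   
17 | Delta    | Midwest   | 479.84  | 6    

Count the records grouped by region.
SELECT region, COUNT(*) as count
FROM orders
GROUP BY region

Result:
  Central: 3
  East: 2
  Midwest: 3
  North: 4
  South: 1
  Southwest: 4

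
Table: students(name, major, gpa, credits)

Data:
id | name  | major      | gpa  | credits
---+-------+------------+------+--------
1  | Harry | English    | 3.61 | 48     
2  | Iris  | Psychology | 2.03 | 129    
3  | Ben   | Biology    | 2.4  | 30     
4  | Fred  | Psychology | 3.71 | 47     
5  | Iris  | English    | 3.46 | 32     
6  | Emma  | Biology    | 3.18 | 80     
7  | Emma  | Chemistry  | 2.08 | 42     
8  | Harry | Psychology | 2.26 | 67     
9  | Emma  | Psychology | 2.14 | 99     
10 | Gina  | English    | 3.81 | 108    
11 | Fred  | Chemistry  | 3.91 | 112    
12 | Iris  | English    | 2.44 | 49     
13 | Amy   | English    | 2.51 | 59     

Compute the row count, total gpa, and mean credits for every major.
SELECT major,
       COUNT(*) as cnt,
       SUM(gpa) as total_gpa,
       AVG(credits) as avg_credits
FROM students
GROUP BY major

Result:
  Biology: 2 records, 5.58 total gpa, 55.00 avg credits
  Chemistry: 2 records, 5.99 total gpa, 77.00 avg credits
  English: 5 records, 15.83 total gpa, 59.20 avg credits
  Psychology: 4 records, 10.14 total gpa, 85.50 avg credits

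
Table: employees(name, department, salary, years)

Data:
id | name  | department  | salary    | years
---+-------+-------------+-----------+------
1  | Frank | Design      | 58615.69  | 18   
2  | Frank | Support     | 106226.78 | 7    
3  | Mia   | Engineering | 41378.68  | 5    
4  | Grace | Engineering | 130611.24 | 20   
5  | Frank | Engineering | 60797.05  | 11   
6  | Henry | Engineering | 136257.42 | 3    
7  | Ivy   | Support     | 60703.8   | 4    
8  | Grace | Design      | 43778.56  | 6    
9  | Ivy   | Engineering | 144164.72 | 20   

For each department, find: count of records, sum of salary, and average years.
SELECT department,
       COUNT(*) as cnt,
       SUM(salary) as total_salary,
       AVG(years) as avg_years
FROM employees
GROUP BY department

Result:
  Design: 2 records, 102394.25 total salary, 12.00 avg years
  Engineering: 5 records, 513209.11 total salary, 11.80 avg years
  Support: 2 records, 166930.58 total salary, 5.50 avg years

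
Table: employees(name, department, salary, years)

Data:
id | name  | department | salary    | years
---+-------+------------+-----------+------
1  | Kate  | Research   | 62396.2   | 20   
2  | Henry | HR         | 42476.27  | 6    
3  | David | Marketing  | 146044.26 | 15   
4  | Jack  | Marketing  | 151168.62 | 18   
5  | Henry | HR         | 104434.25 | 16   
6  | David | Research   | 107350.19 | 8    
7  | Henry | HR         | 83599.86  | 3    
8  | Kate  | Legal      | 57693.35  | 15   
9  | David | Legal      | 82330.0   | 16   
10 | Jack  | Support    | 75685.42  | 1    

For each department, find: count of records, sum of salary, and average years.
SELECT department,
       COUNT(*) as cnt,
       SUM(salary) as total_salary,
       AVG(years) as avg_years
FROM employees
GROUP BY department

Result:
  HR: 3 records, 230510.38 total salary, 8.33 avg years
  Legal: 2 records, 140023.35 total salary, 15.50 avg years
  Marketing: 2 records, 297212.88 total salary, 16.50 avg years
  Research: 2 records, 169746.39 total salary, 14.00 avg years
  Support: 1 records, 75685.42 total salary, 1.00 avg years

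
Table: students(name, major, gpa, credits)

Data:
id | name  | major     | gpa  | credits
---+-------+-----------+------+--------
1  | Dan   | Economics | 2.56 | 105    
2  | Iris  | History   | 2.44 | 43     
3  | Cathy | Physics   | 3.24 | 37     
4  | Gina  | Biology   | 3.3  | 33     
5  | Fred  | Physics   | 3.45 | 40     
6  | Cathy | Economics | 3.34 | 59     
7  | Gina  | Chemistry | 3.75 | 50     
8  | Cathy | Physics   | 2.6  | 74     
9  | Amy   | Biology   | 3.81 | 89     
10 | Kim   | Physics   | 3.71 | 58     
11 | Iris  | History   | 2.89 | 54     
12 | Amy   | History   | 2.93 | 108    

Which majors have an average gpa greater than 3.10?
SELECT major, AVG(gpa)
FROM students
GROUP BY major
HAVING AVG(gpa) > 3.10

Result:
  Biology: avg=3.56
  Chemistry: avg=3.75
  Physics: avg=3.25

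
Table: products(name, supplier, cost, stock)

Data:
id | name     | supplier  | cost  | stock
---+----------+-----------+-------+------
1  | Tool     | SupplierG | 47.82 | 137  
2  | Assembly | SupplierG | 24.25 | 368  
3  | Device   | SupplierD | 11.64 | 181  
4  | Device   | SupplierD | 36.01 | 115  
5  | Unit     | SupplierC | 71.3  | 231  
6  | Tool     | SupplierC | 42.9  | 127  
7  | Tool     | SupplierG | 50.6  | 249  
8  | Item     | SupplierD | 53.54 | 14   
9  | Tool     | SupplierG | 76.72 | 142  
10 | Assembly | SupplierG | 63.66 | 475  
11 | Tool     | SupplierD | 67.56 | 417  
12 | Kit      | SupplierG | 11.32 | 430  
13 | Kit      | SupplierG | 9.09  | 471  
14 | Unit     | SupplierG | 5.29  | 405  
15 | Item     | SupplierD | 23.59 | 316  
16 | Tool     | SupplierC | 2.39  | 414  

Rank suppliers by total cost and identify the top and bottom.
SELECT supplier, SUM(cost)
FROM products
GROUP BY supplier
ORDER BY SUM(cost)

All groups:
  SupplierC: 116.59
  SupplierD: 192.34
  SupplierG: 288.75

Highest: SupplierG (288.75)
Lowest: SupplierC (116.59)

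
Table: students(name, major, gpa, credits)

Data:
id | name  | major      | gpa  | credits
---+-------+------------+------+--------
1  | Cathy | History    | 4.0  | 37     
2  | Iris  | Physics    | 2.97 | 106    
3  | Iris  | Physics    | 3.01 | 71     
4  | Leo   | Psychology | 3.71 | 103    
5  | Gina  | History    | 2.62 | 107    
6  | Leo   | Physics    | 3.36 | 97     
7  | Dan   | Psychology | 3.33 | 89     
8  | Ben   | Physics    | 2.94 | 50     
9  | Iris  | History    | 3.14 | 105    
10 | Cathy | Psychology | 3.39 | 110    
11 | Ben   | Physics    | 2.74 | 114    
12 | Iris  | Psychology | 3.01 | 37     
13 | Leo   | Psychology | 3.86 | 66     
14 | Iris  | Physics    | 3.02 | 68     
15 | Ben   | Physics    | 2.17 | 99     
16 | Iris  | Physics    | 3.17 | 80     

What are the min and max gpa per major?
SELECT major, MIN(gpa), MAX(gpa)
FROM students
GROUP BY major

Result:
  History: min=2.62, max=4.00
  Physics: min=2.17, max=3.36
  Psychology: min=3.01, max=3.86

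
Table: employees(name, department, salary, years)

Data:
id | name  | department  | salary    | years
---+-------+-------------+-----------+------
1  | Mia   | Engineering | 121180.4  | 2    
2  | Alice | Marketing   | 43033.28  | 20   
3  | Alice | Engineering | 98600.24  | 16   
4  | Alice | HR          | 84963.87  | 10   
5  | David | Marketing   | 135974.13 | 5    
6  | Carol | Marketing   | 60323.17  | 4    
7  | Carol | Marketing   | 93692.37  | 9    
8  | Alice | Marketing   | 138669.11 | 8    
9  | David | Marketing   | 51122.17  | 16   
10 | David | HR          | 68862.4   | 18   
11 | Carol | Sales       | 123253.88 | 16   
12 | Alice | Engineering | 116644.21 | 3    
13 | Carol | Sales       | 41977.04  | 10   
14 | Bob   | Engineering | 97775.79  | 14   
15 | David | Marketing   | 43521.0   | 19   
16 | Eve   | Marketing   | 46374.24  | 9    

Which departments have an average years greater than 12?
SELECT department, AVG(years)
FROM employees
GROUP BY department
HAVING AVG(years) > 12

Result:
  HR: avg=14.00
  Sales: avg=13.00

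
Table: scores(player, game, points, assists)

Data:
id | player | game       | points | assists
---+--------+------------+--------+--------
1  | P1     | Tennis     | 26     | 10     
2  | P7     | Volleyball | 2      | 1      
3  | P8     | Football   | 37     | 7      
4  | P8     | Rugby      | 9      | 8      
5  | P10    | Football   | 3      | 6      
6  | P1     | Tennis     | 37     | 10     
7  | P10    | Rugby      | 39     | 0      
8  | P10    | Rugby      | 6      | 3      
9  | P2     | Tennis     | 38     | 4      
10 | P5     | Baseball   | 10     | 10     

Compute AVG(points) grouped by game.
SELECT game, AVG(points) as result
FROM scores
GROUP BY game

Result:
  Baseball: 10.00
  Football: 20.00
  Rugby: 18.00
  Tennis: 33.67
  Volleyball: 2.00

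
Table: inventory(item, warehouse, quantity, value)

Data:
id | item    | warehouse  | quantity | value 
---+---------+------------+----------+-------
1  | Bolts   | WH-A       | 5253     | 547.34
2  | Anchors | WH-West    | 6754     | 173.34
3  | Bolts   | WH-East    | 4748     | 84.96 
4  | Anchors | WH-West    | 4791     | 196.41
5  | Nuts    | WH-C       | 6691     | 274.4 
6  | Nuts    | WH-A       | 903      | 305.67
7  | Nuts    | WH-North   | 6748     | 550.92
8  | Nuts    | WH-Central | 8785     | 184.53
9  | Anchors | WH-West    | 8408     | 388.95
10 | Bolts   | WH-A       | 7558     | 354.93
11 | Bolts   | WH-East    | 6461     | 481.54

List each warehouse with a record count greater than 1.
SELECT warehouse, COUNT(*) as cnt
FROM inventory
GROUP BY warehouse
HAVING COUNT(*) > 1

Result:
  WH-A: 3
  WH-East: 2
  WH-West: 3

Note: HAVING filters groups after aggregation, WHERE filters rows before.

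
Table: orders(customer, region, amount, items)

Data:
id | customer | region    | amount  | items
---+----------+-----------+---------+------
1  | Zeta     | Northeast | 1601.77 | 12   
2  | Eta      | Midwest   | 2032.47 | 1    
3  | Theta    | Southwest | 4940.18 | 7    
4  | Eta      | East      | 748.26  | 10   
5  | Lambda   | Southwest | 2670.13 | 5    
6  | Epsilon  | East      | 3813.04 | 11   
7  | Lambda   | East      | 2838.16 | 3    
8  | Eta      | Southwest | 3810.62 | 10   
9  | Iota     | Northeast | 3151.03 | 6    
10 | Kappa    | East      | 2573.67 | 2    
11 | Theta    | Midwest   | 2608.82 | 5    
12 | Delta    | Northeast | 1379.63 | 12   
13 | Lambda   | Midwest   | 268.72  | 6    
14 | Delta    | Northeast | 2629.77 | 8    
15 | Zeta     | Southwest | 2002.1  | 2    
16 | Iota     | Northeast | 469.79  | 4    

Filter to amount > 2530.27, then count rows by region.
SELECT region, COUNT(*)
FROM orders
WHERE amount > 2530.27
GROUP BY region

Note: WHERE filters rows before grouping.

Result:
  East: 3
  Midwest: 1
  Northeast: 2
  Southwest: 3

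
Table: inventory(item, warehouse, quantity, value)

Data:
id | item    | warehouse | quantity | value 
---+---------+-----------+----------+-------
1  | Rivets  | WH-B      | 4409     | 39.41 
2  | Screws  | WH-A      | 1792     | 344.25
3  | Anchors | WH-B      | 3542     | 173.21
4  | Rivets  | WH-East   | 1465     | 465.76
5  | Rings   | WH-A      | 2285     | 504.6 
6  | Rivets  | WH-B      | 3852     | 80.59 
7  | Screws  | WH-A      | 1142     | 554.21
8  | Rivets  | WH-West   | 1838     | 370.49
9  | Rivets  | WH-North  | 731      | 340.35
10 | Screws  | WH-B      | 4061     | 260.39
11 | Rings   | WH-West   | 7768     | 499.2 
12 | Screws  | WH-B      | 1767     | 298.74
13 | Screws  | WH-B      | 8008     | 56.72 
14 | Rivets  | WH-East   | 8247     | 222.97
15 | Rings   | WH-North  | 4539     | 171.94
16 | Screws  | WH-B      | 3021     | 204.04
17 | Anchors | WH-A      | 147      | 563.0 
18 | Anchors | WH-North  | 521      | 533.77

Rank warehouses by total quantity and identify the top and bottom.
SELECT warehouse, SUM(quantity)
FROM inventory
GROUP BY warehouse
ORDER BY SUM(quantity)

All groups:
  WH-A: 5366
  WH-North: 5791
  WH-West: 9606
  WH-East: 9712
  WH-B: 28660

Highest: WH-B (28660)
Lowest: WH-A (5366)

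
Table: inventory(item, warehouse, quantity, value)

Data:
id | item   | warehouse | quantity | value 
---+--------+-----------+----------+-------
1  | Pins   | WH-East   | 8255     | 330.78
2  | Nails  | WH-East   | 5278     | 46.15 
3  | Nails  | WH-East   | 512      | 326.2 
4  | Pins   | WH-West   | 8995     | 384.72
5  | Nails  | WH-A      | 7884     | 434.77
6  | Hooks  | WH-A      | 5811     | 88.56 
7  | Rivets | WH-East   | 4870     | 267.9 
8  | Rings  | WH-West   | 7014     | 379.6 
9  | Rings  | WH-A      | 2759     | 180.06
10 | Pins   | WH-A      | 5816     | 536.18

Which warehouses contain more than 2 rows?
SELECT warehouse, COUNT(*) as cnt
FROM inventory
GROUP BY warehouse
HAVING COUNT(*) > 2

Result:
  WH-A: 4
  WH-East: 4

Note: HAVING filters groups after aggregation, WHERE filters rows before.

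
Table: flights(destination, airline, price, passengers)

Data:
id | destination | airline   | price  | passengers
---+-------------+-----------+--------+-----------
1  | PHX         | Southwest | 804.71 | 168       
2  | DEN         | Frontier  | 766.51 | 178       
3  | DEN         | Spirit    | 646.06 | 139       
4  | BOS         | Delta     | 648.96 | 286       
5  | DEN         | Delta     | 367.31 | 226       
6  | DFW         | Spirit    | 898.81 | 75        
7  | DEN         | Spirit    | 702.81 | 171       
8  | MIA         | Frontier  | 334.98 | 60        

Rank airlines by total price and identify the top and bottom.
SELECT airline, SUM(price)
FROM flights
GROUP BY airline
ORDER BY SUM(price)

All groups:
  Southwest: 804.71
  Delta: 1016.27
  Frontier: 1101.49
  Spirit: 2247.68

Highest: Spirit (2247.68)
Lowest: Southwest (804.71)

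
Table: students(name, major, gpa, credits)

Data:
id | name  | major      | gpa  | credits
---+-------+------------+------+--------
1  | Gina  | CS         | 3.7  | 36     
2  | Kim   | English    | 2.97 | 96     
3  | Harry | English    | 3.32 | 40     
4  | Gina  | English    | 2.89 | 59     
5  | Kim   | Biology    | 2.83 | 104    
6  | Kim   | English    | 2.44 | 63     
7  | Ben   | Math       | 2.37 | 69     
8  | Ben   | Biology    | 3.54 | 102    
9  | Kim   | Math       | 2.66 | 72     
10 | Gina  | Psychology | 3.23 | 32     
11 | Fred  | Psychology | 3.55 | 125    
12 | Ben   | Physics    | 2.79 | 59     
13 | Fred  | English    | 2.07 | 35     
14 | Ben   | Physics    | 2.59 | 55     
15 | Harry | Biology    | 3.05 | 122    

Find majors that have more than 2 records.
SELECT major, COUNT(*) as cnt
FROM students
GROUP BY major
HAVING COUNT(*) > 2

Result:
  Biology: 3
  English: 5

Note: HAVING filters groups after aggregation, WHERE filters rows before.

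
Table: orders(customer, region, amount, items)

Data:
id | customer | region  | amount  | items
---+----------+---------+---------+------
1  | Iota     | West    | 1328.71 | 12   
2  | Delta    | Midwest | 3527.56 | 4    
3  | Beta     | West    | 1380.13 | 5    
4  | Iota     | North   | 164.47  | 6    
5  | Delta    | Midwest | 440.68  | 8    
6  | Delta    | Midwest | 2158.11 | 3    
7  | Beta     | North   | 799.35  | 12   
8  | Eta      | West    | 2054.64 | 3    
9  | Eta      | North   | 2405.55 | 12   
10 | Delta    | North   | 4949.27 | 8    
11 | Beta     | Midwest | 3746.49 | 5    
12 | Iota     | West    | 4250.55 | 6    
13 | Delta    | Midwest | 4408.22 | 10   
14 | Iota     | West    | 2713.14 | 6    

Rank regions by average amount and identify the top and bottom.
SELECT region, AVG(amount)
FROM orders
GROUP BY region
ORDER BY AVG(amount)

All groups:
  North: 2079.66
  West: 2345.43
  Midwest: 2856.21

Highest: Midwest (2856.21)
Lowest: North (2079.66)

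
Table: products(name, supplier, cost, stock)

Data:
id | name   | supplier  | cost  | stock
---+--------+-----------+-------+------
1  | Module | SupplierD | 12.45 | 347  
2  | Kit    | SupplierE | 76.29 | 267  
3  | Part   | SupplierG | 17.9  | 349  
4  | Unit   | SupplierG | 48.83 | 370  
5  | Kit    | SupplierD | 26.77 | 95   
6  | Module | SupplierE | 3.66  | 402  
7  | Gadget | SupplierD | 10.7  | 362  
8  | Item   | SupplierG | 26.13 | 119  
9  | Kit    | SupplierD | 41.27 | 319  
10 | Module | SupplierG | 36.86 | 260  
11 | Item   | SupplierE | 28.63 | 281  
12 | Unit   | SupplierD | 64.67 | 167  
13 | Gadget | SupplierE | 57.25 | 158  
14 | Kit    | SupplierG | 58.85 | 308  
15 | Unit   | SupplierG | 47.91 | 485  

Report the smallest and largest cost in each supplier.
SELECT supplier, MIN(cost), MAX(cost)
FROM products
GROUP BY supplier

Result:
  SupplierD: min=10.70, max=64.67
  SupplierE: min=3.66, max=76.29
  SupplierG: min=17.90, max=58.85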